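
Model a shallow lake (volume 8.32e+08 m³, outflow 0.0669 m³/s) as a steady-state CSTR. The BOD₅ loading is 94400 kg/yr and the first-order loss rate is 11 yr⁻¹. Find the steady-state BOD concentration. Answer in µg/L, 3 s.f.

10.3 µg/L

Outflow Q = 0.0669 m³/s × 3.156e+07 s/yr = 2.111e+06 m³/yr.
Steady-state CSTR mass balance: W = Q·C + k·V·C, so C = W/(Q + kV).
Q + kV = 2.111e+06 + 11·8.32e+08 = 9.154e+09 m³/yr.
C = 94400/9.154e+09 = 1.031e-05 kg/m³ = 0.01031 mg/L = 10.31 µg/L.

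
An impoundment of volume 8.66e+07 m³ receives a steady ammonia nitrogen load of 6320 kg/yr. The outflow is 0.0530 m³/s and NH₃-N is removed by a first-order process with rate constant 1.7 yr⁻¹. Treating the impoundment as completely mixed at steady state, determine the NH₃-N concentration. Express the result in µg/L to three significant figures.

42.4 µg/L

Outflow Q = 0.0530 m³/s × 3.156e+07 s/yr = 1.673e+06 m³/yr.
Steady-state CSTR mass balance: W = Q·C + k·V·C, so C = W/(Q + kV).
Q + kV = 1.673e+06 + 1.7·8.66e+07 = 1.489e+08 m³/yr.
C = 6320/1.489e+08 = 4.245e-05 kg/m³ = 0.04245 mg/L = 42.45 µg/L.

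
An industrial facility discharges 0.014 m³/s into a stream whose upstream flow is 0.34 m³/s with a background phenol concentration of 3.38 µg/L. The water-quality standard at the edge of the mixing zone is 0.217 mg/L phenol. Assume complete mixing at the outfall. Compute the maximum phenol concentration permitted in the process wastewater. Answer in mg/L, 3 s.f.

3.38 µg/L = 0.00338 mg/L.
Mass balance: 0.217·0.354 = 0.014·Cₑ + 0.34·0.00338.
Cₑ = (0.07682 − 0.001149) / 0.014 = 5.405 mg/L.

5.40 mg/L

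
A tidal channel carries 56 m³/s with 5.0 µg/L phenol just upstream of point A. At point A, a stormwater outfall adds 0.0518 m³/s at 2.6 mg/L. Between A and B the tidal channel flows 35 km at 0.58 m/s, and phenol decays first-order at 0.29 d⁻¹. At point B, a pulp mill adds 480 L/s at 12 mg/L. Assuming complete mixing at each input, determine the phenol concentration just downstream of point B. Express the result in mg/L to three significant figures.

0.108 mg/L

5.0 µg/L = 0.005 mg/L.
After input A: C = (56·0.005 + 0.0518·2.6) / 56.05 = 0.007398 mg/L.
Over the 35 km reach to input B (t = 6.034e+04 s = 0.6984 d), decay gives C = 0.007398·exp(−0.29·0.6984) = 0.006042 mg/L.
480 L/s = 0.48 m³/s.
After input B: C = (56.05·0.006042 + 0.48·12) / 56.53 = 0.1079 mg/L.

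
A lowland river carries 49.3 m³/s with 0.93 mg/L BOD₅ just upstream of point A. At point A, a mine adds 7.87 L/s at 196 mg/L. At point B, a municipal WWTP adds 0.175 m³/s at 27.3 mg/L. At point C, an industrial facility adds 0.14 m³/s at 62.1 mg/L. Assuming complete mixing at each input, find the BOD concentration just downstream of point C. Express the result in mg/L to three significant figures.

1.23 mg/L

7.87 L/s = 0.00787 m³/s.
After input A: C = (49.3·0.93 + 0.00787·196) / 49.31 = 0.9611 mg/L.
After input B: C = (49.31·0.9611 + 0.175·27.3) / 49.48 = 1.054 mg/L.
After input C: C = (49.48·1.054 + 0.14·62.1) / 49.62 = 1.227 mg/L.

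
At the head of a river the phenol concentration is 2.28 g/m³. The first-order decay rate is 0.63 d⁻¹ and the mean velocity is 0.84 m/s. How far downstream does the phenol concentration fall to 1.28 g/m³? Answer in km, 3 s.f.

From C = C₀·e^(−kt), t = ln(C₀/C)/k = ln(2.28/1.28)/0.63 = 0.5773/0.63 = 0.9164 d.
Distance = v·t = 0.84 m/s × 7.917e+04 s = 6.651e+04 m = 66.51 km.

66.5 km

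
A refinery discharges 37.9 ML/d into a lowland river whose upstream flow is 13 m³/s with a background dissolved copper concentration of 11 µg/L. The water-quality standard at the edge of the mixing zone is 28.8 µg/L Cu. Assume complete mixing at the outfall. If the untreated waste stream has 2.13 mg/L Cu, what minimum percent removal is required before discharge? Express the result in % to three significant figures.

73.9 %

37.9 ML/d = 0.4387 m³/s.
11 µg/L = 0.011 mg/L.
28.8 µg/L = 0.0288 mg/L.
Mass balance: 0.0288·13.44 = 0.4387·Cₑ + 13·0.011.
Cₑ = (0.387 − 0.143) / 0.4387 = 0.5563 mg/L.
Required removal = 1 − 0.5563/2.13 = 73.88 %.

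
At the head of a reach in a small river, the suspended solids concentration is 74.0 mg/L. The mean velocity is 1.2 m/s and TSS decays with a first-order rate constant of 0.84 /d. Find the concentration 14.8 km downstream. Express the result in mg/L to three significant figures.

Travel time t = 14.8 km / 1.2 m/s = 1.48e+04/1.2 = 1.233e+04 s = 0.1427 d.
First-order decay: C = 74.0·exp(−0.84·0.1427) = 74.0·0.887 = 65.64 mg/L.

65.6 mg/L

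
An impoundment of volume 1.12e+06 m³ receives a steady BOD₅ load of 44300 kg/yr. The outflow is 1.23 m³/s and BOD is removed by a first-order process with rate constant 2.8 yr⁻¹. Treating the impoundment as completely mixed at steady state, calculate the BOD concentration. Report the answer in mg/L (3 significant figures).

1.06 mg/L

Outflow Q = 1.23 m³/s × 3.156e+07 s/yr = 3.882e+07 m³/yr.
Steady-state CSTR mass balance: W = Q·C + k·V·C, so C = W/(Q + kV).
Q + kV = 3.882e+07 + 2.8·1.12e+06 = 4.195e+07 m³/yr.
C = 44300/4.195e+07 = 0.001056 kg/m³ = 1.056 mg/L.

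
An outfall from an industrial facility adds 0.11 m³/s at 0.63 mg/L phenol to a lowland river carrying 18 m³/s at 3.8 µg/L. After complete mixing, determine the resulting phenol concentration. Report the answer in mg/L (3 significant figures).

0.00760 mg/L

3.8 µg/L = 0.0038 mg/L.
Conservation of mass across the mixing zone: C = (0.11·0.63 + 18·0.0038) / (0.11 + 18) = 0.1377/18.11 = 0.007604 mg/L.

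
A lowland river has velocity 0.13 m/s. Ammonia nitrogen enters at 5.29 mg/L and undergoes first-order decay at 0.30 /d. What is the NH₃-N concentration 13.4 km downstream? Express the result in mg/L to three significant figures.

Travel time t = 13.4 km / 0.13 m/s = 1.34e+04/0.13 = 1.031e+05 s = 1.193 d.
First-order decay: C = 5.29·exp(−0.30·1.193) = 5.29·0.6991 = 3.698 mg/L.

3.70 mg/L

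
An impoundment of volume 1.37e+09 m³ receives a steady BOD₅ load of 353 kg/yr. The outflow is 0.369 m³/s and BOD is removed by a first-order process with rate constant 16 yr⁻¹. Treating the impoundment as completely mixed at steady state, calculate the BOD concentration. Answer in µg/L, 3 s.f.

Outflow Q = 0.369 m³/s × 3.156e+07 s/yr = 1.164e+07 m³/yr.
Steady-state CSTR mass balance: W = Q·C + k·V·C, so C = W/(Q + kV).
Q + kV = 1.164e+07 + 16·1.37e+09 = 2.193e+10 m³/yr.
C = 353/2.193e+10 = 1.61e-08 kg/m³ = 1.61e-05 mg/L = 0.0161 µg/L.

0.0161 µg/L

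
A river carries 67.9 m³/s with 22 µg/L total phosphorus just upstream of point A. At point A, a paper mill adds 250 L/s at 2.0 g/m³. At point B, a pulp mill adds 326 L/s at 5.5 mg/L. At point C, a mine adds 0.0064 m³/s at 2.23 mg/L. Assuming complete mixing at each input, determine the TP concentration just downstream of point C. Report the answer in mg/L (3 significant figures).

22 µg/L = 0.022 mg/L.
250 L/s = 0.25 m³/s.
After input A: C = (67.9·0.022 + 0.25·2) / 68.15 = 0.02926 mg/L.
326 L/s = 0.326 m³/s.
After input B: C = (68.15·0.02926 + 0.326·5.5) / 68.48 = 0.0553 mg/L.
After input C: C = (68.48·0.0553 + 0.0064·2.23) / 68.48 = 0.0555 mg/L.

0.0555 mg/L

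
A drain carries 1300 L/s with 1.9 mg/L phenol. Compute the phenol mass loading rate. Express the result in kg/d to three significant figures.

213 kg/d

1300 L/s = 1.3 m³/s.
Mass flux = Q·C = 1.3 m³/s × 1.9 g/m³ = 2.47 g/s.
= 2.47 g/s × 86.4 = 213.4 kg/d.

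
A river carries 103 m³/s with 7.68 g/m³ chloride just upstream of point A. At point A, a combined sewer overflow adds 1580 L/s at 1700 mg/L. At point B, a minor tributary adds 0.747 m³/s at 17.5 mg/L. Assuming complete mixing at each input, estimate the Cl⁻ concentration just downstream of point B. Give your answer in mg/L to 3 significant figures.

1580 L/s = 1.58 m³/s.
After input A: C = (103·7.68 + 1.58·1700) / 104.6 = 33.25 mg/L.
After input B: C = (104.6·33.25 + 0.747·17.5) / 105.3 = 33.14 mg/L.

33.1 mg/L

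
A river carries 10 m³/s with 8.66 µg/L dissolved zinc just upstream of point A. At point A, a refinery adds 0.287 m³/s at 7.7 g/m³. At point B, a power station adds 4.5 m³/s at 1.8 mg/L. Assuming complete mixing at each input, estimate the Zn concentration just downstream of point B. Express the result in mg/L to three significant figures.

0.703 mg/L

8.66 µg/L = 0.00866 mg/L.
After input A: C = (10·0.00866 + 0.287·7.7) / 10.29 = 0.2232 mg/L.
After input B: C = (10.29·0.2232 + 4.5·1.8) / 14.79 = 0.7031 mg/L.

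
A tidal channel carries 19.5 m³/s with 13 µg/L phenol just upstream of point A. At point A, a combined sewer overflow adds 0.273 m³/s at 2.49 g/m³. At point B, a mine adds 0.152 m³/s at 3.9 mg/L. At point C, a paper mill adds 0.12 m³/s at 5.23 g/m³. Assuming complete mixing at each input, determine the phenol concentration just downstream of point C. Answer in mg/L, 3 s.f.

13 µg/L = 0.013 mg/L.
After input A: C = (19.5·0.013 + 0.273·2.49) / 19.77 = 0.0472 mg/L.
After input B: C = (19.77·0.0472 + 0.152·3.9) / 19.93 = 0.07659 mg/L.
After input C: C = (19.93·0.07659 + 0.12·5.23) / 20.05 = 0.1074 mg/L.

0.107 mg/L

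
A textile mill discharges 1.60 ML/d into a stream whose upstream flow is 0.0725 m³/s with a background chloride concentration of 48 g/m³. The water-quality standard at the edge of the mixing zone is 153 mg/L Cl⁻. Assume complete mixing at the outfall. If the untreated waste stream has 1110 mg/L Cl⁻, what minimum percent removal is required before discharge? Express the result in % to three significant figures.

49.2 %

1.60 ML/d = 0.01852 m³/s.
Mass balance: 153·0.09102 = 0.01852·Cₑ + 0.0725·48.
Cₑ = (13.93 − 3.48) / 0.01852 = 564.1 mg/L.
Required removal = 1 − 564.1/1110 = 49.18 %.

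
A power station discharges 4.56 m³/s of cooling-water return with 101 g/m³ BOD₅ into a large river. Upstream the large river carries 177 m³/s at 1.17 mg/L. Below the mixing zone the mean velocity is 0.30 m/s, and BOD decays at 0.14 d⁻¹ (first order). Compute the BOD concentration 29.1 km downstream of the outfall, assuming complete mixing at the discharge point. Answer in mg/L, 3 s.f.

After complete mixing, C₀ = (4.56·101 + 177·1.17) / 181.6 = 3.677 mg/L.
Travel time t = 2.91e+04 m / 0.30 m/s = 9.7e+04 s = 1.123 d.
C = 3.677·exp(−0.14·1.123) = 3.677·0.8546 = 3.142 mg/L.

3.14 mg/L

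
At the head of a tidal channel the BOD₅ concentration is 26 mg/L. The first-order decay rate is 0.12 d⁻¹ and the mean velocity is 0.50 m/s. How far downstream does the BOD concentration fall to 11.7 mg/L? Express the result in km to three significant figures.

287 km

From C = C₀·e^(−kt), t = ln(C₀/C)/k = ln(26/11.7)/0.12 = 0.7985/0.12 = 6.654 d.
Distance = v·t = 0.50 m/s × 5.749e+05 s = 2.875e+05 m = 287.5 km.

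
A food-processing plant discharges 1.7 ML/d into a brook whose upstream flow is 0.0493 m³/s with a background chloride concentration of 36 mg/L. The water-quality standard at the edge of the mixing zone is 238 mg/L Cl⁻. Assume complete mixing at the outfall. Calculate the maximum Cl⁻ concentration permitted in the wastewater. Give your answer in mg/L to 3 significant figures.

744 mg/L

1.7 ML/d = 0.01968 m³/s.
Mass balance: 238·0.06898 = 0.01968·Cₑ + 0.0493·36.
Cₑ = (16.42 − 1.775) / 0.01968 = 744.1 mg/L.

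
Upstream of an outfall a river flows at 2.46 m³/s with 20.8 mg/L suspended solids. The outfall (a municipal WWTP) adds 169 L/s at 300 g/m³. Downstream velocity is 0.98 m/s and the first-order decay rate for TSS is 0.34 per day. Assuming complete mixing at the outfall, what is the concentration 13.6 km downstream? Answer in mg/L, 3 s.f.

36.7 mg/L

169 L/s = 0.169 m³/s.
After complete mixing, C₀ = (0.169·300 + 2.46·20.8) / 2.629 = 38.75 mg/L.
Travel time t = 1.36e+04 m / 0.98 m/s = 1.388e+04 s = 0.1606 d.
C = 38.75·exp(−0.34·0.1606) = 38.75·0.9469 = 36.69 mg/L.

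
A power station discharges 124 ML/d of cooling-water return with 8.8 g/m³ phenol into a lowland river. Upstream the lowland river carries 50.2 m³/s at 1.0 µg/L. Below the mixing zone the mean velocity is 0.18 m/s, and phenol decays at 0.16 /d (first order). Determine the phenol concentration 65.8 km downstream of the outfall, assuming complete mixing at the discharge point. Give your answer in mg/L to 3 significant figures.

0.125 mg/L

124 ML/d = 1.435 m³/s.
1.0 µg/L = 0.001 mg/L.
After complete mixing, C₀ = (1.435·8.8 + 50.2·0.001) / 51.64 = 0.2456 mg/L.
Travel time t = 6.58e+04 m / 0.18 m/s = 3.656e+05 s = 4.231 d.
C = 0.2456·exp(−0.16·4.231) = 0.2456·0.5082 = 0.1248 mg/L.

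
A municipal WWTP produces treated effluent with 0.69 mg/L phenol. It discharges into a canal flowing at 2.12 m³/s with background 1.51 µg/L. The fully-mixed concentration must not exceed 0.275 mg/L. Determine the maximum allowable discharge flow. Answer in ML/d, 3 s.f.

1.51 µg/L = 0.00151 mg/L.
Mass balance at complete mixing: C_std·(Q_w + Q_r) = Q_w·C_e + Q_r·C_b.
Rearranging, Q_w = Q_r·(C_std − C_b)/(C_e − C_std) = 2.12·(0.275 − 0.00151) / (0.69 − 0.275) = 1.397 m³/s.
= 120.7 ML/d.

121 ML/d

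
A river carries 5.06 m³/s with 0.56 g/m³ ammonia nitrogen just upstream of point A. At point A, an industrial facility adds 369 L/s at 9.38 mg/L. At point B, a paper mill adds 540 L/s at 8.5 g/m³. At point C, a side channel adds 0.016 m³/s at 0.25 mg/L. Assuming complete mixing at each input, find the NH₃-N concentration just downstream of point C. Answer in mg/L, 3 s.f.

1.82 mg/L

369 L/s = 0.369 m³/s.
After input A: C = (5.06·0.56 + 0.369·9.38) / 5.429 = 1.159 mg/L.
540 L/s = 0.54 m³/s.
After input B: C = (5.429·1.159 + 0.54·8.5) / 5.969 = 1.824 mg/L.
After input C: C = (5.969·1.824 + 0.016·0.25) / 5.985 = 1.819 mg/L.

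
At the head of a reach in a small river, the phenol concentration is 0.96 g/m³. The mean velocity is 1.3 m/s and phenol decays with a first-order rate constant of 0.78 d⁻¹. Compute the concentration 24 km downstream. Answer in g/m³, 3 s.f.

Travel time t = 24 km / 1.3 m/s = 2.4e+04/1.3 = 1.846e+04 s = 0.2137 d.
First-order decay: C = 0.96·exp(−0.78·0.2137) = 0.96·0.8465 = 0.8126 g/m³.

0.813 g/m³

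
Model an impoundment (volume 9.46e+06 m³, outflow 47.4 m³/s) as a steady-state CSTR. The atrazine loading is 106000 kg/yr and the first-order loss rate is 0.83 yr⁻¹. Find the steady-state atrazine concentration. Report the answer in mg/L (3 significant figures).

Outflow Q = 47.4 m³/s × 3.156e+07 s/yr = 1.496e+09 m³/yr.
Steady-state CSTR mass balance: W = Q·C + k·V·C, so C = W/(Q + kV).
Q + kV = 1.496e+09 + 0.83·9.46e+06 = 1.504e+09 m³/yr.
C = 106000/1.504e+09 = 7.049e-05 kg/m³ = 0.07049 mg/L.

0.0705 mg/L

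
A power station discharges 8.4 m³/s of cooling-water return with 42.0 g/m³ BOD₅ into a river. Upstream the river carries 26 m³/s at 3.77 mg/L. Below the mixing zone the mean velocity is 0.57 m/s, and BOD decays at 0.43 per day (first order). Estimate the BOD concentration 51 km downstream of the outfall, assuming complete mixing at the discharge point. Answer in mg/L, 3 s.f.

8.40 mg/L

After complete mixing, C₀ = (8.4·42 + 26·3.77) / 34.4 = 13.11 mg/L.
Travel time t = 5.1e+04 m / 0.57 m/s = 8.947e+04 s = 1.036 d.
C = 13.11·exp(−0.43·1.036) = 13.11·0.6406 = 8.396 mg/L.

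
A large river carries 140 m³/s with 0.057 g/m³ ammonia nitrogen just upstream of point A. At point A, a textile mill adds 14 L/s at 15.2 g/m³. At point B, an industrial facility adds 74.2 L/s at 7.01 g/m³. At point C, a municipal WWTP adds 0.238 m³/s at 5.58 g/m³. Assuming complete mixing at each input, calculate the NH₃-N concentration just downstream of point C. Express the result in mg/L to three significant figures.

14 L/s = 0.014 m³/s.
After input A: C = (140·0.057 + 0.014·15.2) / 140 = 0.05851 mg/L.
74.2 L/s = 0.0742 m³/s.
After input B: C = (140·0.05851 + 0.0742·7.01) / 140.1 = 0.0622 mg/L.
After input C: C = (140.1·0.0622 + 0.238·5.58) / 140.3 = 0.07155 mg/L.

0.0716 mg/L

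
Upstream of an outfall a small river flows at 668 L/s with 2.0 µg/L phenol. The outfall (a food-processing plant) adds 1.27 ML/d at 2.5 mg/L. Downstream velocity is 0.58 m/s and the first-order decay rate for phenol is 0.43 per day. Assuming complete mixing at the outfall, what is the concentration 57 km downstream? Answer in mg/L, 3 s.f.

1.27 ML/d = 0.0147 m³/s.
668 L/s = 0.668 m³/s.
2.0 µg/L = 0.002 mg/L.
After complete mixing, C₀ = (0.0147·2.5 + 0.668·0.002) / 0.6827 = 0.05578 mg/L.
Travel time t = 5.7e+04 m / 0.58 m/s = 9.828e+04 s = 1.137 d.
C = 0.05578·exp(−0.43·1.137) = 0.05578·0.6132 = 0.03421 mg/L.

0.0342 mg/L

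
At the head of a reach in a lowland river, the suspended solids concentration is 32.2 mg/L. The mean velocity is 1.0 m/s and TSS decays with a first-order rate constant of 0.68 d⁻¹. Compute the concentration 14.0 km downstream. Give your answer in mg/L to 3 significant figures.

Travel time t = 14.0 km / 1.0 m/s = 1.4e+04/1.0 = 1.4e+04 s = 0.162 d.
First-order decay: C = 32.2·exp(−0.68·0.162) = 32.2·0.8957 = 28.84 mg/L.

28.8 mg/L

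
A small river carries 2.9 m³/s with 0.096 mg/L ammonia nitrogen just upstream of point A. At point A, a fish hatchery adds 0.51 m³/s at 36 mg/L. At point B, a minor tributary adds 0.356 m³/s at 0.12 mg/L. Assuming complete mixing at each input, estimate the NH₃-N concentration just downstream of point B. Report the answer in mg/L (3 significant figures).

After input A: C = (2.9·0.096 + 0.51·36) / 3.41 = 5.466 mg/L.
After input B: C = (3.41·5.466 + 0.356·0.12) / 3.766 = 4.96 mg/L.

4.96 mg/L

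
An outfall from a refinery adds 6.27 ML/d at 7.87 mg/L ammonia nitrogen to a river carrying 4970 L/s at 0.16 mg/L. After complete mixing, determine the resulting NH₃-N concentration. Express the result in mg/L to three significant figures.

6.27 ML/d = 0.07257 m³/s.
4970 L/s = 4.97 m³/s.
Flow-weighted mixing gives C = (0.07257·7.87 + 4.97·0.16) / (0.07257 + 4.97) = 1.366/5.043 = 0.271 mg/L.

0.271 mg/L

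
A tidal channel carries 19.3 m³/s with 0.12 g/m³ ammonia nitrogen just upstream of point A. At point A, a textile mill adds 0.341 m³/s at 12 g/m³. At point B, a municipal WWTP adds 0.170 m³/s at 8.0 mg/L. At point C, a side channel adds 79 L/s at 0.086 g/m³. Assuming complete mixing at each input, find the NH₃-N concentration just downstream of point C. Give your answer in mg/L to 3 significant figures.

After input A: C = (19.3·0.12 + 0.341·12) / 19.64 = 0.3263 mg/L.
After input B: C = (19.64·0.3263 + 0.17·8) / 19.81 = 0.3921 mg/L.
79 L/s = 0.079 m³/s.
After input C: C = (19.81·0.3921 + 0.079·0.086) / 19.89 = 0.3909 mg/L.

0.391 mg/L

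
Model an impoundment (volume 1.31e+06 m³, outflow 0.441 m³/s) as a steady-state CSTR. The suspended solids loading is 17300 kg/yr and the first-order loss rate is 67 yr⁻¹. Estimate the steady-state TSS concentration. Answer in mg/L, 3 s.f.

Outflow Q = 0.441 m³/s × 3.156e+07 s/yr = 1.392e+07 m³/yr.
Steady-state CSTR mass balance: W = Q·C + k·V·C, so C = W/(Q + kV).
Q + kV = 1.392e+07 + 67·1.31e+06 = 1.017e+08 m³/yr.
C = 17300/1.017e+08 = 0.0001701 kg/m³ = 0.1701 mg/L.

0.170 mg/L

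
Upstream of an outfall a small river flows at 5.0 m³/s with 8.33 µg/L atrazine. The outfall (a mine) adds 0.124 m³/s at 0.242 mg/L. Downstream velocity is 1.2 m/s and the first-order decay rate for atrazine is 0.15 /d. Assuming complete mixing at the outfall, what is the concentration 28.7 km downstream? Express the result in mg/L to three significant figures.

8.33 µg/L = 0.00833 mg/L.
After complete mixing, C₀ = (0.124·0.242 + 5·0.00833) / 5.124 = 0.01398 mg/L.
Travel time t = 2.87e+04 m / 1.2 m/s = 2.392e+04 s = 0.2768 d.
C = 0.01398·exp(−0.15·0.2768) = 0.01398·0.9593 = 0.01342 mg/L.

0.0134 mg/L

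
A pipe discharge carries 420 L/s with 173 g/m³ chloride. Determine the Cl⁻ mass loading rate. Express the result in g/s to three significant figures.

72.7 g/s

420 L/s = 0.42 m³/s.
Mass flux = Q·C = 0.42 m³/s × 173 g/m³ = 72.66 g/s.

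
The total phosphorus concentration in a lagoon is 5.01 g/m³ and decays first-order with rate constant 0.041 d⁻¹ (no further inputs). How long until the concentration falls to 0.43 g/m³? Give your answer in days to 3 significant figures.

t = ln(C₀/C)/k = ln(5.01/0.43)/0.041 = 2.455/0.041 = 59.89 d.

59.9 d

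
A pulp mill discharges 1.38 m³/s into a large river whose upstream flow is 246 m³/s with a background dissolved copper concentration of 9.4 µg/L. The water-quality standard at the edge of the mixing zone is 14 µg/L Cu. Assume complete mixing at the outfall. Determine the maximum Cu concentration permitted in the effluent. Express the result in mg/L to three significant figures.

9.4 µg/L = 0.0094 mg/L.
14 µg/L = 0.014 mg/L.
Mass balance: 0.014·247.4 = 1.38·Cₑ + 246·0.0094.
Cₑ = (3.463 − 2.312) / 1.38 = 0.834 mg/L.

0.834 mg/L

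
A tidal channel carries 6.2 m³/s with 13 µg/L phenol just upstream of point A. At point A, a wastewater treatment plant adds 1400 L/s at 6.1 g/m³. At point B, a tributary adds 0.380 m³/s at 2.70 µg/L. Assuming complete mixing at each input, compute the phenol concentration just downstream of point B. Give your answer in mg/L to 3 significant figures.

13 µg/L = 0.013 mg/L.
1400 L/s = 1.4 m³/s.
After input A: C = (6.2·0.013 + 1.4·6.1) / 7.6 = 1.134 mg/L.
2.70 µg/L = 0.0027 mg/L.
After input B: C = (7.6·1.134 + 0.38·0.0027) / 7.98 = 1.08 mg/L.

1.08 mg/L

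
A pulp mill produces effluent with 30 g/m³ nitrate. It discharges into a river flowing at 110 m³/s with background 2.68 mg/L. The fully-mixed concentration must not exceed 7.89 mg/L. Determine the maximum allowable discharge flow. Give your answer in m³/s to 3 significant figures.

Mass balance at complete mixing: C_std·(Q_w + Q_r) = Q_w·C_e + Q_r·C_b.
Rearranging, Q_w = Q_r·(C_std − C_b)/(C_e − C_std) = 110·(7.89 − 2.68) / (30 − 7.89) = 25.92 m³/s.

25.9 m³/s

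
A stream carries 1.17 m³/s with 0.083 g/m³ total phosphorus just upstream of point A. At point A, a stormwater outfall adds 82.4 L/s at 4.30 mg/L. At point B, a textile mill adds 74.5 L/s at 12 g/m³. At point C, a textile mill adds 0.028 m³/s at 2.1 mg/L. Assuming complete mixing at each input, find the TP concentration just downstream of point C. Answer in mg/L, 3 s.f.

1.04 mg/L

82.4 L/s = 0.0824 m³/s.
After input A: C = (1.17·0.083 + 0.0824·4.3) / 1.252 = 0.3605 mg/L.
74.5 L/s = 0.0745 m³/s.
After input B: C = (1.252·0.3605 + 0.0745·12) / 1.327 = 1.014 mg/L.
After input C: C = (1.327·1.014 + 0.028·2.1) / 1.355 = 1.036 mg/L.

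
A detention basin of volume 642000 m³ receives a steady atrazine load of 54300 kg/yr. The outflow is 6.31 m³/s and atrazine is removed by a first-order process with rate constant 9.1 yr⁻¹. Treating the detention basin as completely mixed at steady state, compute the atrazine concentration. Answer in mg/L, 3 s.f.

Outflow Q = 6.31 m³/s × 3.156e+07 s/yr = 1.991e+08 m³/yr.
Steady-state CSTR mass balance: W = Q·C + k·V·C, so C = W/(Q + kV).
Q + kV = 1.991e+08 + 9.1·642000 = 2.05e+08 m³/yr.
C = 54300/2.05e+08 = 0.0002649 kg/m³ = 0.2649 mg/L.

0.265 mg/L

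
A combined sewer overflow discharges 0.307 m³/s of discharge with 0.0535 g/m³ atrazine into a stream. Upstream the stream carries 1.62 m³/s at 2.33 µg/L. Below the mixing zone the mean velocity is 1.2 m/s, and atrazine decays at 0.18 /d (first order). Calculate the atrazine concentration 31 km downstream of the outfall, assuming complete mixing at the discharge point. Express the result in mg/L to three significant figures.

0.00993 mg/L

2.33 µg/L = 0.00233 mg/L.
After complete mixing, C₀ = (0.307·0.0535 + 1.62·0.00233) / 1.927 = 0.01048 mg/L.
Travel time t = 3.1e+04 m / 1.2 m/s = 2.583e+04 s = 0.299 d.
C = 0.01048·exp(−0.18·0.299) = 0.01048·0.9476 = 0.009933 mg/L.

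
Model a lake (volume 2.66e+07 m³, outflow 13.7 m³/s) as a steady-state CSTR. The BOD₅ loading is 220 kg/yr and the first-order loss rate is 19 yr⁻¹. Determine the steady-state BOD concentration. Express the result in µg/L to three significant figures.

0.235 µg/L

Outflow Q = 13.7 m³/s × 3.156e+07 s/yr = 4.323e+08 m³/yr.
Steady-state CSTR mass balance: W = Q·C + k·V·C, so C = W/(Q + kV).
Q + kV = 4.323e+08 + 19·2.66e+07 = 9.377e+08 m³/yr.
C = 220/9.377e+08 = 2.346e-07 kg/m³ = 0.0002346 mg/L = 0.2346 µg/L.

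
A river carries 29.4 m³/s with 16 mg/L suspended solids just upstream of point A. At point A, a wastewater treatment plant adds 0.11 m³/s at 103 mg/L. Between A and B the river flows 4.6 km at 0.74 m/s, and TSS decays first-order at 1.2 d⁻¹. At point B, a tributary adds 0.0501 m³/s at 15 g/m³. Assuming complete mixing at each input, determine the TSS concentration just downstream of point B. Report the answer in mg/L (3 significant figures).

15.0 mg/L

After input A: C = (29.4·16 + 0.11·103) / 29.51 = 16.32 mg/L.
Over the 4.6 km reach to input B (t = 6216 s = 0.07195 d), decay gives C = 16.32·exp(−1.2·0.07195) = 14.97 mg/L.
After input B: C = (29.51·14.97 + 0.0501·15) / 29.56 = 14.97 mg/L.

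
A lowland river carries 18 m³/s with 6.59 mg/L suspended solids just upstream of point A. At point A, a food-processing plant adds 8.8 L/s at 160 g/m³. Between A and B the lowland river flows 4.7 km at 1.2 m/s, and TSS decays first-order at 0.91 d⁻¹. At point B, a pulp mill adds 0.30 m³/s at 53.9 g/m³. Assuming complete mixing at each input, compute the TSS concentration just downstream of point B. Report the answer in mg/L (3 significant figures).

7.17 mg/L

8.8 L/s = 0.0088 m³/s.
After input A: C = (18·6.59 + 0.0088·160) / 18.01 = 6.665 mg/L.
Over the 4.7 km reach to input B (t = 3917 s = 0.04533 d), decay gives C = 6.665·exp(−0.91·0.04533) = 6.396 mg/L.
After input B: C = (18.01·6.396 + 0.3·53.9) / 18.31 = 7.174 mg/L.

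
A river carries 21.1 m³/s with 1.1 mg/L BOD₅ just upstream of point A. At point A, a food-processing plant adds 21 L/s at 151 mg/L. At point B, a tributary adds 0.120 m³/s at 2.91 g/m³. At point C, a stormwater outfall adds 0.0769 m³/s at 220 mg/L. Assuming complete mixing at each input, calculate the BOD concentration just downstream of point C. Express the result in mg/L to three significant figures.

21 L/s = 0.021 m³/s.
After input A: C = (21.1·1.1 + 0.021·151) / 21.12 = 1.249 mg/L.
After input B: C = (21.12·1.249 + 0.12·2.91) / 21.24 = 1.258 mg/L.
After input C: C = (21.24·1.258 + 0.0769·220) / 21.32 = 2.047 mg/L.

2.05 mg/L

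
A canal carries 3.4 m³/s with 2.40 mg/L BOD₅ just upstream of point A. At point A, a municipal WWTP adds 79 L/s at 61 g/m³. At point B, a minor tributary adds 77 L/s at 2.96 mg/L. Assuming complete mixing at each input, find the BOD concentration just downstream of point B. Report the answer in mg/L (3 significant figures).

3.71 mg/L

79 L/s = 0.079 m³/s.
After input A: C = (3.4·2.4 + 0.079·61) / 3.479 = 3.731 mg/L.
77 L/s = 0.077 m³/s.
After input B: C = (3.479·3.731 + 0.077·2.96) / 3.556 = 3.714 mg/L.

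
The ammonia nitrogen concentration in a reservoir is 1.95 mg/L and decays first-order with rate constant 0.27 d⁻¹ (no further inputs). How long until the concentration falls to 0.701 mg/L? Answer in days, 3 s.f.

t = ln(C₀/C)/k = ln(1.95/0.701)/0.27 = 1.023/0.27 = 3.789 d.

3.79 d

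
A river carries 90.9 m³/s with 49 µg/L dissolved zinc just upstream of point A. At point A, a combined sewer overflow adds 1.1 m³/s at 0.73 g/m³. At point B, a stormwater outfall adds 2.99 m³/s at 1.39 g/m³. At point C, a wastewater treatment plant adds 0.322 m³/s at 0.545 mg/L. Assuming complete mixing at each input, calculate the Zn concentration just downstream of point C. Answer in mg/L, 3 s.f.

49 µg/L = 0.049 mg/L.
After input A: C = (90.9·0.049 + 1.1·0.73) / 92 = 0.05714 mg/L.
After input B: C = (92·0.05714 + 2.99·1.39) / 94.99 = 0.0991 mg/L.
After input C: C = (94.99·0.0991 + 0.322·0.545) / 95.31 = 0.1006 mg/L.

0.101 mg/L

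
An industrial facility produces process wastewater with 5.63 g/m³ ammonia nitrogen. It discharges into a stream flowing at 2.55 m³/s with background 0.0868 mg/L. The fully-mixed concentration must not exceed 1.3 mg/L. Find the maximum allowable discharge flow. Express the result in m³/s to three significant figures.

Mass balance at complete mixing: C_std·(Q_w + Q_r) = Q_w·C_e + Q_r·C_b.
Rearranging, Q_w = Q_r·(C_std − C_b)/(C_e − C_std) = 2.55·(1.3 − 0.0868) / (5.63 − 1.3) = 0.7145 m³/s.

0.714 m³/s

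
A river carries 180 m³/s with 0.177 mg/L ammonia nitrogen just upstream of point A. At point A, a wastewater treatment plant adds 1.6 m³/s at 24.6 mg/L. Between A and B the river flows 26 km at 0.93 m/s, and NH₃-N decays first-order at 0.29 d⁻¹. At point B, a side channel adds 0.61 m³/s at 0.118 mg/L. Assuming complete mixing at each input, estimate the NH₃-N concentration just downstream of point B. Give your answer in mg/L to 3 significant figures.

After input A: C = (180·0.177 + 1.6·24.6) / 181.6 = 0.3922 mg/L.
Over the 26 km reach to input B (t = 2.796e+04 s = 0.3236 d), decay gives C = 0.3922·exp(−0.29·0.3236) = 0.3571 mg/L.
After input B: C = (181.6·0.3571 + 0.61·0.118) / 182.2 = 0.3563 mg/L.

0.356 mg/L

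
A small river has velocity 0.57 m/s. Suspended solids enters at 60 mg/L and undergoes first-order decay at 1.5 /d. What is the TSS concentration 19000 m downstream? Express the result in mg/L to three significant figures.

33.6 mg/L

Travel time t = 19000 m / 0.57 m/s = 1.9e+04/0.57 = 3.333e+04 s = 0.3858 d.
First-order decay: C = 60·exp(−1.5·0.3858) = 60·0.5606 = 33.64 mg/L.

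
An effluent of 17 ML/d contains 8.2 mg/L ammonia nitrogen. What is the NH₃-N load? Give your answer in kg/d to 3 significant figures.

139 kg/d

17 ML/d = 0.1968 m³/s.
Mass flux = Q·C = 0.1968 m³/s × 8.2 g/m³ = 1.613 g/s.
= 1.613 g/s × 86.4 = 139.4 kg/d.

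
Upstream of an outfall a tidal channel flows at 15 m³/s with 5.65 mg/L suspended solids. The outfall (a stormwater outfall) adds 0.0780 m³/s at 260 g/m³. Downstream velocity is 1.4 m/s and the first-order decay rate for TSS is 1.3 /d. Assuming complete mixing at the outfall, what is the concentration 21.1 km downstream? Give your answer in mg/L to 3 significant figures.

After complete mixing, C₀ = (0.078·260 + 15·5.65) / 15.08 = 6.966 mg/L.
Travel time t = 2.11e+04 m / 1.4 m/s = 1.507e+04 s = 0.1744 d.
C = 6.966·exp(−1.3·0.1744) = 6.966·0.7971 = 5.552 mg/L.

5.55 mg/L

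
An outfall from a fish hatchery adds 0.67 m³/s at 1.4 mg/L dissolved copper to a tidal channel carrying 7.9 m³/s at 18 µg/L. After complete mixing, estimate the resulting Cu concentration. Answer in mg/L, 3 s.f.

18 µg/L = 0.018 mg/L.
Conservation of mass across the mixing zone: C = (0.67·1.4 + 7.9·0.018) / (0.67 + 7.9) = 1.08/8.57 = 0.126 mg/L.

0.126 mg/L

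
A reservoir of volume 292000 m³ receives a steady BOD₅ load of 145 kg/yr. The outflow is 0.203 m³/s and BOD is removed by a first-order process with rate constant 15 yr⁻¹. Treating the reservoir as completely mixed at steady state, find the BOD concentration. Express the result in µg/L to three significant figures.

13.4 µg/L

Outflow Q = 0.203 m³/s × 3.156e+07 s/yr = 6.406e+06 m³/yr.
Steady-state CSTR mass balance: W = Q·C + k·V·C, so C = W/(Q + kV).
Q + kV = 6.406e+06 + 15·292000 = 1.079e+07 m³/yr.
C = 145/1.079e+07 = 1.344e-05 kg/m³ = 0.01344 mg/L = 13.44 µg/L.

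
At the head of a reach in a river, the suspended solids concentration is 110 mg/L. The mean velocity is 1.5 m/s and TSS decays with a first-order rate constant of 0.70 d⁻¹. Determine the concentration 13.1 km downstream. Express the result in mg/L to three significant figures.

102 mg/L

Travel time t = 13.1 km / 1.5 m/s = 1.31e+04/1.5 = 8733 s = 0.1011 d.
First-order decay: C = 110·exp(−0.70·0.1011) = 110·0.9317 = 102.5 mg/L.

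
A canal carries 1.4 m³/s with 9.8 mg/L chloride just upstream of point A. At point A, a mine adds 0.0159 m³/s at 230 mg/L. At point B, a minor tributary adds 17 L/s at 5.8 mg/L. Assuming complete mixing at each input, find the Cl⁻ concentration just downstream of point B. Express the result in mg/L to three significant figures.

12.2 mg/L

After input A: C = (1.4·9.8 + 0.0159·230) / 1.416 = 12.27 mg/L.
17 L/s = 0.017 m³/s.
After input B: C = (1.416·12.27 + 0.017·5.8) / 1.433 = 12.2 mg/L.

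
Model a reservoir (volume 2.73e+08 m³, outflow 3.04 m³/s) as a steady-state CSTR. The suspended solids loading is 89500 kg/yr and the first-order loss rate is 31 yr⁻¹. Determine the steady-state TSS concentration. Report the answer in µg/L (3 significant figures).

Outflow Q = 3.04 m³/s × 3.156e+07 s/yr = 9.594e+07 m³/yr.
Steady-state CSTR mass balance: W = Q·C + k·V·C, so C = W/(Q + kV).
Q + kV = 9.594e+07 + 31·2.73e+08 = 8.559e+09 m³/yr.
C = 89500/8.559e+09 = 1.046e-05 kg/m³ = 0.01046 mg/L = 10.46 µg/L.

10.5 µg/L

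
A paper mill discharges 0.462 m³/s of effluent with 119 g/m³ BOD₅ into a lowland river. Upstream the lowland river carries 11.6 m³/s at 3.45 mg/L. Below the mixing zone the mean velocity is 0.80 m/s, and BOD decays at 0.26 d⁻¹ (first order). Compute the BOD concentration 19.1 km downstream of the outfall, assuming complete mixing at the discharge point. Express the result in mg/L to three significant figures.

After complete mixing, C₀ = (0.462·119 + 11.6·3.45) / 12.06 = 7.876 mg/L.
Travel time t = 1.91e+04 m / 0.80 m/s = 2.388e+04 s = 0.2763 d.
C = 7.876·exp(−0.26·0.2763) = 7.876·0.9307 = 7.33 mg/L.

7.33 mg/L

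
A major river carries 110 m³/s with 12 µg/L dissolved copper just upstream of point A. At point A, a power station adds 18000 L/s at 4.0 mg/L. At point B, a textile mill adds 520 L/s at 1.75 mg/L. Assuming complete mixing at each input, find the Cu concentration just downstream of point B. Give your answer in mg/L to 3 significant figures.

12 µg/L = 0.012 mg/L.
18000 L/s = 18 m³/s.
After input A: C = (110·0.012 + 18·4) / 128 = 0.5728 mg/L.
520 L/s = 0.52 m³/s.
After input B: C = (128·0.5728 + 0.52·1.75) / 128.5 = 0.5776 mg/L.

0.578 mg/L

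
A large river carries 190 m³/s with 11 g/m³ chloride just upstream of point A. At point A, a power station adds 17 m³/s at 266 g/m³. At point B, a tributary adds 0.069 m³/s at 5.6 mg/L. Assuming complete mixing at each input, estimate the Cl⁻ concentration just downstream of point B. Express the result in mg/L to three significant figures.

31.9 mg/L

After input A: C = (190·11 + 17·266) / 207 = 31.94 mg/L.
After input B: C = (207·31.94 + 0.069·5.6) / 207.1 = 31.93 mg/L.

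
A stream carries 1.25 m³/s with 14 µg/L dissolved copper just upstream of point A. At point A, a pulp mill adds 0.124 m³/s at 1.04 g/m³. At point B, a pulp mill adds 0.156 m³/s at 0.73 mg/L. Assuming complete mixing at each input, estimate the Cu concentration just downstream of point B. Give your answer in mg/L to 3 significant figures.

0.170 mg/L

14 µg/L = 0.014 mg/L.
After input A: C = (1.25·0.014 + 0.124·1.04) / 1.374 = 0.1066 mg/L.
After input B: C = (1.374·0.1066 + 0.156·0.73) / 1.53 = 0.1702 mg/L.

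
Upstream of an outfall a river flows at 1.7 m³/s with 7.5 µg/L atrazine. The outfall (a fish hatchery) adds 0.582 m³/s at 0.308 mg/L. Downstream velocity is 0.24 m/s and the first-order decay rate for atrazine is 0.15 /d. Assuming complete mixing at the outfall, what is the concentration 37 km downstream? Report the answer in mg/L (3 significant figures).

0.0644 mg/L

7.5 µg/L = 0.0075 mg/L.
After complete mixing, C₀ = (0.582·0.308 + 1.7·0.0075) / 2.282 = 0.08414 mg/L.
Travel time t = 3.7e+04 m / 0.24 m/s = 1.542e+05 s = 1.784 d.
C = 0.08414·exp(−0.15·1.784) = 0.08414·0.7652 = 0.06438 mg/L.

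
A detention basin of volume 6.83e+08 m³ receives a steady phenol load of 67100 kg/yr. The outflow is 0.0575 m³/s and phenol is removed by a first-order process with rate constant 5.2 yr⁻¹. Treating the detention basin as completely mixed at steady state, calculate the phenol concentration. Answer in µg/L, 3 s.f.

Outflow Q = 0.0575 m³/s × 3.156e+07 s/yr = 1.815e+06 m³/yr.
Steady-state CSTR mass balance: W = Q·C + k·V·C, so C = W/(Q + kV).
Q + kV = 1.815e+06 + 5.2·6.83e+08 = 3.553e+09 m³/yr.
C = 67100/3.553e+09 = 1.888e-05 kg/m³ = 0.01888 mg/L = 18.88 µg/L.

18.9 µg/L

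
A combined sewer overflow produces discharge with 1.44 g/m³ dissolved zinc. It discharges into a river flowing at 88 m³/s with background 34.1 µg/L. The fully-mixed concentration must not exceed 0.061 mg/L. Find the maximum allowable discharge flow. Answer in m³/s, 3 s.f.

34.1 µg/L = 0.0341 mg/L.
Mass balance at complete mixing: C_std·(Q_w + Q_r) = Q_w·C_e + Q_r·C_b.
Rearranging, Q_w = Q_r·(C_std − C_b)/(C_e − C_std) = 88·(0.061 − 0.0341) / (1.44 − 0.061) = 1.717 m³/s.

1.72 m³/s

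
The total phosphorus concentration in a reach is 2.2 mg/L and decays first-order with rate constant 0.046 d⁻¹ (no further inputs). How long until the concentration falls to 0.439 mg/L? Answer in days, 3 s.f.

35.0 d

t = ln(C₀/C)/k = ln(2.2/0.439)/0.046 = 1.612/0.046 = 35.04 d.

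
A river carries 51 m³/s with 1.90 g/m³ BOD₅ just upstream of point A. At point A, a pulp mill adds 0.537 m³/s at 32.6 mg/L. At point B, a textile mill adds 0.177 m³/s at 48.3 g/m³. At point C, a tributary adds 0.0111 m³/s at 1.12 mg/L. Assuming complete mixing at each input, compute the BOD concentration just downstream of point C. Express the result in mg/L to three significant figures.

2.38 mg/L

After input A: C = (51·1.9 + 0.537·32.6) / 51.54 = 2.22 mg/L.
After input B: C = (51.54·2.22 + 0.177·48.3) / 51.71 = 2.378 mg/L.
After input C: C = (51.71·2.378 + 0.0111·1.12) / 51.73 = 2.377 mg/L.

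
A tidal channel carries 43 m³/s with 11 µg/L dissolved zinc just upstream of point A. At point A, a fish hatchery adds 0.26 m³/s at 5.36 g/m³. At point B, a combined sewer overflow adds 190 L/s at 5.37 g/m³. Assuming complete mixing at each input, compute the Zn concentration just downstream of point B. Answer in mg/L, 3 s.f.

11 µg/L = 0.011 mg/L.
After input A: C = (43·0.011 + 0.26·5.36) / 43.26 = 0.04315 mg/L.
190 L/s = 0.19 m³/s.
After input B: C = (43.26·0.04315 + 0.19·5.37) / 43.45 = 0.06644 mg/L.

0.0664 mg/L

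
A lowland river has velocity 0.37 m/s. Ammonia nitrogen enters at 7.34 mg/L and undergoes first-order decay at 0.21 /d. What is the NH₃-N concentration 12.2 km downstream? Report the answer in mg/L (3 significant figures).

Travel time t = 12.2 km / 0.37 m/s = 1.22e+04/0.37 = 3.297e+04 s = 0.3816 d.
First-order decay: C = 7.34·exp(−0.21·0.3816) = 7.34·0.923 = 6.775 mg/L.

6.77 mg/L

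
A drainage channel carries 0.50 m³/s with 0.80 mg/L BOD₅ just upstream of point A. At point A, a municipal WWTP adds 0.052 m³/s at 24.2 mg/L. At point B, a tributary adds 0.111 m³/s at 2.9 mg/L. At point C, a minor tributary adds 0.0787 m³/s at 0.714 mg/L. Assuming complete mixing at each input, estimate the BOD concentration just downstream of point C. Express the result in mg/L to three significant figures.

After input A: C = (0.5·0.8 + 0.052·24.2) / 0.552 = 3.004 mg/L.
After input B: C = (0.552·3.004 + 0.111·2.9) / 0.663 = 2.987 mg/L.
After input C: C = (0.663·2.987 + 0.0787·0.714) / 0.7417 = 2.746 mg/L.

2.75 mg/L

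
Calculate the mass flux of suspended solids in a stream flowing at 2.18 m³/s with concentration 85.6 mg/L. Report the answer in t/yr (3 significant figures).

Mass flux = Q·C = 2.18 m³/s × 85.6 g/m³ = 186.6 g/s.
= 186.6 g/s × 31.56 = 5889 t/yr.

5890 t/yr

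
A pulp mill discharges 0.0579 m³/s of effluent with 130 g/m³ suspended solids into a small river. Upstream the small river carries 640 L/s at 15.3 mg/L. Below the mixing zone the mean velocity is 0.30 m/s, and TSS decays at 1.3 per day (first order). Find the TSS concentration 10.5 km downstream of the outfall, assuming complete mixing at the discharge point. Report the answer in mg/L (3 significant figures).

640 L/s = 0.64 m³/s.
After complete mixing, C₀ = (0.0579·130 + 0.64·15.3) / 0.6979 = 24.82 mg/L.
Travel time t = 1.05e+04 m / 0.30 m/s = 3.5e+04 s = 0.4051 d.
C = 24.82·exp(−1.3·0.4051) = 24.82·0.5906 = 14.66 mg/L.

14.7 mg/L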